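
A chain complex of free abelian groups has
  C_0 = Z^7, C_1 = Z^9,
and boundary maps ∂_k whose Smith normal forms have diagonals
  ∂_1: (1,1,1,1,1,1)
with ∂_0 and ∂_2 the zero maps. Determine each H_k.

H_0 ≅ Z,  H_1 ≅ Z^3.

H_0: b_0 = 7 − 0 − 6 = 1; torsion from ∂_1 factors > 1: none. So H_0 ≅ Z.
H_1: b_1 = 9 − 6 − 0 = 3; torsion from ∂_2 factors > 1: none. So H_1 ≅ Z^3.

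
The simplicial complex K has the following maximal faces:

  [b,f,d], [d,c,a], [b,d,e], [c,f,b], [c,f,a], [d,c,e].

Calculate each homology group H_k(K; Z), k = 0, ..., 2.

H_0 ≅ Z,  H_1 ≅ Z,  H_2 = 0.

We work with the vertex ordering a < b < c < d < e < f. The simplices of K, each written with vertices in increasing order, are:

  0-simplices (6): a, b, c, d, e, f
  1-simplices (12): ac, ad, af, bc, bd, be, bf, cd, ce, cf, de, df
  2-simplices (6): acd, acf, bcf, bde, bdf, cde

Hence C_0 ≅ Z^6, C_1 ≅ Z^12, C_2 ≅ Z^6.

Boundary ∂_1: C_1 → C_0 sends each edge [p,q] (with p < q) to q − p. For instance
  ∂de = e − d.
As a 6×12 matrix over Z this has rank 5, with invariant factors (1,1,1,1,1).

∂_2: C_2 → C_1 maps a triangle to the signed sum of its edges. For instance
  ∂acf = cf − af + ac,
  ∂cde = de − ce + cd.
The 12×6 boundary matrix has rank 6 and Smith normal form diag(1,1,1,1,1,1).

Reading off H_k = ker ∂_k / im ∂_{k+1}:

  H_0: rank C_0 − rank ∂_1 = 6 − 5 = 1, and the invariant factors of ∂_1 are all 1, so H_0 ≅ Z.
  H_1: rank ker ∂_1 − rank ∂_2 = (12 − 5) − 6 = 1, and the invariant factors of ∂_2 are all 1, so H_1 ≅ Z.
  H_2: rank ker ∂_2 − rank ∂_3 = (6 − 6) − 0 = 0, and there is no ∂_3, so H_2 ≅ 0.

As a check, the Euler characteristic is 6 − 12 + 6 = 0, which agrees with 1 − 1 + 0 = 0.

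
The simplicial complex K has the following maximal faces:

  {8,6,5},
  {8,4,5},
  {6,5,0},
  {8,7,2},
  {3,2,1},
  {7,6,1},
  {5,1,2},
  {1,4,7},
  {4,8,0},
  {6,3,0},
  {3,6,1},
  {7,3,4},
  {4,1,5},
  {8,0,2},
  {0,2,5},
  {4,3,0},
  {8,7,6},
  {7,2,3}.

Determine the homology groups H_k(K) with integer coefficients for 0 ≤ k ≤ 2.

H_0 ≅ Z,  H_1 ≅ Z ⊕ Z/2,  H_2 = 0.

We work with the vertex ordering 0 < 1 < 2 < 3 < 4 < 5 < 6 < 7 < 8. The simplices of K, each written with vertices in increasing order, are:

  0-simplices (9): [0], [1], [2], [3], [4], [5], [6], [7], [8]
  1-simplices (27): (27 of them)
  2-simplices (18): [0,2,5], [0,2,8], [0,3,4], [0,3,6], [0,4,8], [0,5,6], [1,2,3], [1,2,5], [1,3,6], [1,4,5], [1,4,7], [1,6,7], [2,3,7], [2,7,8], [3,4,7], [4,5,8], [5,6,8], [6,7,8]

Hence C_0 ≅ Z^9, C_1 ≅ Z^27, C_2 ≅ Z^18.

∂_1: C_1 → C_0 sends each edge [p,q] (with p < q) to q − p.
As a 9×27 matrix over Z this has rank 8, with invariant factors (1,1,1,1,1,1,1,1).

Boundary ∂_2: C_2 → C_1 acts by ∂[p,q,r] = [q,r] − [p,r] + [p,q]. For instance
  ∂[0,3,4] = [3,4] − [0,4] + [0,3],
  ∂[0,2,8] = [2,8] − [0,8] + [0,2].
The 27×18 boundary matrix has rank 18 and Smith normal form diag(1,1,1,1,1,1,1,1,1,1,1,1,1,1,1,1,1,2).

From H_k ≅ ker(∂_k) / im(∂_{k+1}) we obtain:

  H_0: rank C_0 − rank ∂_1 = 9 − 8 = 1, and the invariant factors of ∂_1 are all 1, so H_0 = Z.
  H_1: rank ker ∂_1 − rank ∂_2 = (27 − 8) − 18 = 1, and ∂_2 has invariant factor 2 > 1, so H_1 = Z ⊕ Z/2.
  H_2: rank ker ∂_2 − rank ∂_3 = (18 − 18) − 0 = 0, and there is no ∂_3, so H_2 = 0.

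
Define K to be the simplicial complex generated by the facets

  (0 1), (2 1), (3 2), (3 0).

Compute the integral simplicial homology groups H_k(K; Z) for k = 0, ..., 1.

Take the total order 0 < 1 < 2 < 3 on the vertex set. Then K (dimension 1) consists of the simplices:

  0-simplices (4): [0], [1], [2], [3]
  1-simplices (4): [0,1], [0,3], [1,2], [2,3]

so the chain groups are C_0 ≅ Z^4, C_1 ≅ Z^4.

The boundary map ∂_1: C_1 → C_0 sends each edge [p,q] (with p < q) to q − p.
The resulting 4×4 matrix has rank 3, and its Smith normal form has invariant factors (1,1,1).

Reading off H_k = ker ∂_k / im ∂_{k+1}:

  H_0: rank C_0 − rank ∂_1 = 4 − 3 = 1, and the invariant factors of ∂_1 are all 1, so H_0 = Z.
  H_1: rank ker ∂_1 − rank ∂_2 = (4 − 3) − 0 = 1, and there is no ∂_2, so H_1 = Z.

(K is a triangulation of the circle S^1.)

H_0 = Z,  H_1 = Z.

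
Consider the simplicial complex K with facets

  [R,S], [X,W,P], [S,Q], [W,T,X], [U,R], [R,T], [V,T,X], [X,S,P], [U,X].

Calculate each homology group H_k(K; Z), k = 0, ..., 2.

Take the total order P < Q < R < S < T < U < V < W < X on the vertex set. Then K (dimension 2) consists of the simplices:

  0-simplices (9): P, Q, R, S, T, U, V, W, X
  1-simplices (14): PS, PW, PX, QS, RS, RT, RU, SX, TV, TW, TX, UX, VX, WX
  2-simplices (4): PSX, PWX, TVX, TWX

Hence C_0 ≅ Z^9, C_1 ≅ Z^14, C_2 ≅ Z^4.

∂_1: C_1 → C_0 maps an edge to its endpoints' difference, ∂[p,q] = q − p. For instance
  ∂PS = S − P.
As a 9×14 matrix over Z this has rank 8, with invariant factors (1,1,1,1,1,1,1,1).

Boundary ∂_2: C_2 → C_1 maps a triangle to the signed sum of its edges. For instance
  ∂PSX = SX − PX + PS,
  ∂TWX = WX − TX + TW.
This gives a 14×4 integer matrix of rank 4; reducing to Smith normal form yields diagonal entries (1,1,1,1).

Computing H_k = (kernel of ∂_k) / (image of ∂_{k+1}):

  H_0: rank C_0 − rank ∂_1 = 9 − 8 = 1, and the invariant factors of ∂_1 are all 1, so H_0 ≅ Z.
  H_1: rank ker ∂_1 − rank ∂_2 = (14 − 8) − 4 = 2, and the invariant factors of ∂_2 are all 1, so H_1 ≅ Z^2.
  H_2: rank ker ∂_2 − rank ∂_3 = (4 − 4) − 0 = 0, and there is no ∂_3, so H_2 ≅ 0.

As a check, the Euler characteristic is 9 − 14 + 4 = -1, which agrees with 1 − 2 + 0 = -1.

H_0 = Z,  H_1 = Z^2,  H_2 = 0.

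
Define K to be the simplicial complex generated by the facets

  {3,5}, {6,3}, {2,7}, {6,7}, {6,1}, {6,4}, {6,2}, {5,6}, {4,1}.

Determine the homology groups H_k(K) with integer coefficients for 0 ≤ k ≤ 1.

H_0 ≅ Z,  H_1 ≅ Z^3.

Take the total order 1 < 2 < 3 < 4 < 5 < 6 < 7 on the vertex set. Then K (dimension 1) consists of the simplices:

  0-simplices (7): [1], [2], [3], [4], [5], [6], [7]
  1-simplices (9): [1,4], [1,6], [2,6], [2,7], [3,5], [3,6], [4,6], [5,6], [6,7]

Hence C_0 ≅ Z^7, C_1 ≅ Z^9.

Boundary ∂_1: C_1 → C_0 is given by ∂[p,q] = [q] − [p].
As a 7×9 matrix over Z this has rank 6, with invariant factors (1,1,1,1,1,1).

Reading off H_k = ker ∂_k / im ∂_{k+1}:

  H_0: rank C_0 − rank ∂_1 = 7 − 6 = 1, and the invariant factors of ∂_1 are all 1, so H_0 ≅ Z.
  H_1: rank ker ∂_1 − rank ∂_2 = (9 − 6) − 0 = 3, and there is no ∂_2, so H_1 ≅ Z^3.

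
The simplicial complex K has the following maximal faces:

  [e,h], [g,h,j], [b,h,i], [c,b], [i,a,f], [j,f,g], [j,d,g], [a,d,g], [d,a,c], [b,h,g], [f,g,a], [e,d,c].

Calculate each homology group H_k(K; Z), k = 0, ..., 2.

H_0 ≅ Z,  H_1 ≅ Z^3,  H_2 = 0.

Fix the vertex order a < b < c < d < e < f < g < h < i < j and write every simplex with vertices in increasing order. Then dim K = 2 and the simplices of K are:

  0-simplices (10): a, b, c, d, e, f, g, h, i, j
  1-simplices (22): ac, ad, af, ag, ai, bc, bg, bh, bi, cd, ce, de, dg, dj, eh, fg, fi, fj, gh, gj, hi, hj
  2-simplices (10): acd, adg, afg, afi, bgh, bhi, cde, dgj, fgj, ghj

Hence C_0 ≅ Z^10, C_1 ≅ Z^22, C_2 ≅ Z^10.

∂_1: C_1 → C_0 is given by ∂[p,q] = [q] − [p]. For instance
  ∂bi = i − b.
The 10×22 boundary matrix has rank 9 and Smith normal form diag(1,1,1,1,1,1,1,1,1).

∂_2: C_2 → C_1 sends each 2-simplex [p,q,r] to [q,r] − [p,r] + [p,q]. For instance
  ∂dgj = gj − dj + dg,
  ∂fgj = gj − fj + fg.
This gives a 22×10 integer matrix of rank 10; reducing to Smith normal form yields diagonal entries (1,1,1,1,1,1,1,1,1,1).

Computing H_k = (kernel of ∂_k) / (image of ∂_{k+1}):

  H_0: rank C_0 − rank ∂_1 = 10 − 9 = 1, and the invariant factors of ∂_1 are all 1, so H_0 = Z.
  H_1: rank ker ∂_1 − rank ∂_2 = (22 − 9) − 10 = 3, and the invariant factors of ∂_2 are all 1, so H_1 = Z^3.
  H_2: rank ker ∂_2 − rank ∂_3 = (10 − 10) − 0 = 0, and there is no ∂_3, so H_2 = 0.

As a check, the Euler characteristic is 10 − 22 + 10 = -2, which agrees with 1 − 3 + 0 = -2.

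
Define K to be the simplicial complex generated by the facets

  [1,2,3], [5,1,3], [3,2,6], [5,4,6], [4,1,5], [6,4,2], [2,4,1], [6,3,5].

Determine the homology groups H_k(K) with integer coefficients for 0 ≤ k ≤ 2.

H_0 ≅ Z,  H_1 = 0,  H_2 ≅ Z.

We work with the vertex ordering 1 < 2 < 3 < 4 < 5 < 6. The simplices of K, each written with vertices in increasing order, are:

  0-simplices (6): [1], [2], [3], [4], [5], [6]
  1-simplices (12): [1,2], [1,3], [1,4], [1,5], [2,3], [2,4], [2,6], [3,5], [3,6], [4,5], [4,6], [5,6]
  2-simplices (8): [1,2,3], [1,2,4], [1,3,5], [1,4,5], [2,3,6], [2,4,6], [3,5,6], [4,5,6]

Hence C_0 ≅ Z^6, C_1 ≅ Z^12, C_2 ≅ Z^8.

∂_1: C_1 → C_0 is given by ∂[p,q] = [q] − [p]. For instance
  ∂[4,5] = [5] − [4].
The resulting 6×12 matrix has rank 5, and its Smith normal form has invariant factors (1,1,1,1,1).

Boundary ∂_2: C_2 → C_1 maps a triangle to the signed sum of its edges. For instance
  ∂[2,3,6] = [3,6] − [2,6] + [2,3],
  ∂[1,2,4] = [2,4] − [1,4] + [1,2].
The resulting 12×8 matrix has rank 7, and its Smith normal form has invariant factors (1,1,1,1,1,1,1).

Computing H_k = (kernel of ∂_k) / (image of ∂_{k+1}):

  H_0: rank C_0 − rank ∂_1 = 6 − 5 = 1, and the invariant factors of ∂_1 are all 1, so H_0 = Z.
  H_1: rank ker ∂_1 − rank ∂_2 = (12 − 5) − 7 = 0, and the invariant factors of ∂_2 are all 1, so H_1 = 0.
  H_2: rank ker ∂_2 − rank ∂_3 = (8 − 7) − 0 = 1, and there is no ∂_3, so H_2 = Z.

As a check, the Euler characteristic is 6 − 12 + 8 = 2, which agrees with 1 − 0 + 1 = 2.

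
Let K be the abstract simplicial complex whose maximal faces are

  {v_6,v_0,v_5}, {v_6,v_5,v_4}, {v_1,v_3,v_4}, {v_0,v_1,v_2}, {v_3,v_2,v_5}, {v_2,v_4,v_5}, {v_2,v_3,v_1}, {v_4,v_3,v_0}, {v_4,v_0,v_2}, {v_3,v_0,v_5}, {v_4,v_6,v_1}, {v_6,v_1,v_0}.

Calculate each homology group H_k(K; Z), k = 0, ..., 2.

H_0 = Z,  H_1 = Z/2,  H_2 = 0.

Take the total order v_0 < v_1 < v_2 < v_3 < v_4 < v_5 < v_6 on the vertex set. Then K (dimension 2) consists of the simplices:

  0-simplices (7): [v_0], [v_1], [v_2], [v_3], [v_4], [v_5], [v_6]
  1-simplices (18): (18 of them)
  2-simplices (12): (12 of them)

giving chain groups C_0 ≅ Z^7, C_1 ≅ Z^18, C_2 ≅ Z^12.

The boundary map ∂_1: C_1 → C_0 sends each edge [p,q] (with p < q) to q − p. For instance
  ∂[v_0,v_2] = [v_2] − [v_0].
As a 7×18 matrix over Z this has rank 6, with invariant factors (1,1,1,1,1,1).

∂_2: C_2 → C_1 maps a triangle to the signed sum of its edges. For instance
  ∂[v_2,v_4,v_5] = [v_4,v_5] − [v_2,v_5] + [v_2,v_4],
  ∂[v_2,v_3,v_5] = [v_3,v_5] − [v_2,v_5] + [v_2,v_3].
As a 18×12 matrix over Z this has rank 12, with invariant factors (1,1,1,1,1,1,1,1,1,1,1,2).

Now H_k = ker ∂_k / im ∂_{k+1}, so:

  H_0: rank C_0 − rank ∂_1 = 7 − 6 = 1, and the invariant factors of ∂_1 are all 1, so H_0 ≅ Z.
  H_1: rank ker ∂_1 − rank ∂_2 = (18 − 6) − 12 = 0, and ∂_2 has invariant factor 2 > 1, so H_1 ≅ Z/2.
  H_2: rank ker ∂_2 − rank ∂_3 = (12 − 12) − 0 = 0, and there is no ∂_3, so H_2 ≅ 0.

As a check, the Euler characteristic is 7 − 18 + 12 = 1, which agrees with 1 − 0 + 0 = 1.
(K is a triangulation of the real projective plane RP^2.)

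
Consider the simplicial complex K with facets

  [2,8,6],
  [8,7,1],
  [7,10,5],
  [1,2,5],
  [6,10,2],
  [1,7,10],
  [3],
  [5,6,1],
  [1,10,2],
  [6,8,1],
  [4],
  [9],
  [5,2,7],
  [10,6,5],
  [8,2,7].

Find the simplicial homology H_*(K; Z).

Fix the vertex order 1 < 2 < 3 < 4 < 5 < 6 < 7 < 8 < 9 < 10 and write every simplex with vertices in increasing order. Then dim K = 2 and the simplices of K are:

  0-simplices (10): [1], [2], [3], [4], [5], [6], [7], [8], [9], [10]
  1-simplices (18): [1,2], [1,5], [1,6], [1,7], [1,8], [1,10], [2,5], [2,6], [2,7], [2,8], [2,10], [5,6], [5,7], [5,10], [6,8], [6,10], [7,8], [7,10]
  2-simplices (12): [1,2,5], [1,2,10], [1,5,6], [1,6,8], [1,7,8], [1,7,10], [2,5,7], [2,6,8], [2,6,10], [2,7,8], [5,6,10], [5,7,10]

giving chain groups C_0 ≅ Z^10, C_1 ≅ Z^18, C_2 ≅ Z^12.

Boundary ∂_1: C_1 → C_0 is given by ∂[p,q] = [q] − [p].
As a 10×18 matrix over Z this has rank 6, with invariant factors (1,1,1,1,1,1).

The boundary map ∂_2: C_2 → C_1 sends each 2-simplex [p,q,r] to [q,r] − [p,r] + [p,q]. For instance
  ∂[1,6,8] = [6,8] − [1,8] + [1,6],
  ∂[5,7,10] = [7,10] − [5,10] + [5,7].
This gives a 18×12 integer matrix of rank 12; reducing to Smith normal form yields diagonal entries (1,1,1,1,1,1,1,1,1,1,1,2).

Reading off H_k = ker ∂_k / im ∂_{k+1}:

  H_0: rank C_0 − rank ∂_1 = 10 − 6 = 4, and the invariant factors of ∂_1 are all 1, so H_0 ≅ Z^4.
  H_1: rank ker ∂_1 − rank ∂_2 = (18 − 6) − 12 = 0, and ∂_2 has invariant factor 2 > 1, so H_1 ≅ Z/2.
  H_2: rank ker ∂_2 − rank ∂_3 = (12 − 12) − 0 = 0, and there is no ∂_3, so H_2 ≅ 0.

H_0 = Z^4,  H_1 = Z/2,  H_2 = 0.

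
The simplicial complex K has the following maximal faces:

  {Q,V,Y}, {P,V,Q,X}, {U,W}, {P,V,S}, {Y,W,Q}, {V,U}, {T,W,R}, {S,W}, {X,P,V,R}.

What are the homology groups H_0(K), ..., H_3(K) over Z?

H_0 ≅ Z,  H_1 ≅ Z^3,  H_2 = 0,  H_3 = 0.

We work with the vertex ordering P < Q < R < S < T < U < V < W < X < Y. The simplices of K, each written with vertices in increasing order, are:

  0-simplices (10): P, Q, R, S, T, U, V, W, X, Y
  1-simplices (21): PQ, PR, PS, PV, PX, QV, QW, QX, QY, RT, RV, RW, RX, SV, SW, TW, UV, UW, VX, VY, WY
  2-simplices (11): PQV, PQX, PRV, PRX, PSV, PVX, QVX, QVY, QWY, RTW, RVX
  3-simplices (2): PQVX, PRVX

giving chain groups C_0 ≅ Z^10, C_1 ≅ Z^21, C_2 ≅ Z^11, C_3 ≅ Z^2.

The boundary map ∂_1: C_1 → C_0 sends each edge [p,q] (with p < q) to q − p.
This gives a 10×21 integer matrix of rank 9; reducing to Smith normal form yields diagonal entries (1,1,1,1,1,1,1,1,1).

∂_2: C_2 → C_1 acts by ∂[p,q,r] = [q,r] − [p,r] + [p,q]. For instance
  ∂PQX = QX − PX + PQ,
  ∂PSV = SV − PV + PS.
The 21×11 boundary matrix has rank 9 and Smith normal form diag(1,1,1,1,1,1,1,1,1).

∂_3: C_3 → C_2 sends each 3-simplex σ to the alternating sum Σ_i (−1)^i (σ with its i-th vertex removed). For instance
  ∂PRVX = RVX − PVX + PRX − PRV,
  ∂PQVX = QVX − PVX + PQX − PQV.
The resulting 11×2 matrix has rank 2, and its Smith normal form has invariant factors (1,1).

Reading off H_k = ker ∂_k / im ∂_{k+1}:

  H_0: rank C_0 − rank ∂_1 = 10 − 9 = 1, and the invariant factors of ∂_1 are all 1, so H_0 ≅ Z.
  H_1: rank ker ∂_1 − rank ∂_2 = (21 − 9) − 9 = 3, and the invariant factors of ∂_2 are all 1, so H_1 ≅ Z^3.
  H_2: rank ker ∂_2 − rank ∂_3 = (11 − 9) − 2 = 0, and the invariant factors of ∂_3 are all 1, so H_2 ≅ 0.
  H_3: rank ker ∂_3 − rank ∂_4 = (2 − 2) − 0 = 0, and there is no ∂_4, so H_3 ≅ 0.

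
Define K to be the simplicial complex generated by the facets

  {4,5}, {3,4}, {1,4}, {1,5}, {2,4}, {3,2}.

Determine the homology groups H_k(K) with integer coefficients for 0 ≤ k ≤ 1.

Order the vertices as 1 < 2 < 3 < 4 < 5. Listing each simplex with vertices in this order, K has dimension 1 with simplices:

  0-simplices (5): [1], [2], [3], [4], [5]
  1-simplices (6): [1,4], [1,5], [2,3], [2,4], [3,4], [4,5]

giving chain groups C_0 ≅ Z^5, C_1 ≅ Z^6.

The boundary map ∂_1: C_1 → C_0 maps an edge to its endpoints' difference, ∂[p,q] = q − p.
The 5×6 boundary matrix has rank 4 and Smith normal form diag(1,1,1,1).

Computing H_k = (kernel of ∂_k) / (image of ∂_{k+1}):

  H_0: rank C_0 − rank ∂_1 = 5 − 4 = 1, and the invariant factors of ∂_1 are all 1, so H_0 ≅ Z.
  H_1: rank ker ∂_1 − rank ∂_2 = (6 − 4) − 0 = 2, and there is no ∂_2, so H_1 ≅ Z^2.

(K is a triangulation of a wedge of 2 circles.)

H_0 = Z,  H_1 = Z^2.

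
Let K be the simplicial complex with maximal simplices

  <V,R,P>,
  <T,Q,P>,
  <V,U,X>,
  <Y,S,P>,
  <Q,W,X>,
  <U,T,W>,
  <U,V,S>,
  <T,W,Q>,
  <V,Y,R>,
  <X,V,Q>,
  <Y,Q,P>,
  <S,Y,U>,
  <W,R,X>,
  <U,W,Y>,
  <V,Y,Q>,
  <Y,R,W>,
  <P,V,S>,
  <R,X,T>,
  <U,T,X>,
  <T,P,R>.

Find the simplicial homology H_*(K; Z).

Order the vertices as P < Q < R < S < T < U < V < W < X < Y. Listing each simplex with vertices in this order, K has dimension 2 with simplices:

  0-simplices (10): P, Q, R, S, T, U, V, W, X, Y
  1-simplices (30): PQ, PR, PS, PT, PV, PY, QT, QV, QW, QX, QY, RT, RV, RW, RX, RY, SU, SV, SY, TU, TW, TX, UV, UW, UX, UY, VX, VY, WX, WY
  2-simplices (20): PQT, PQY, PRT, PRV, PSV, PSY, QTW, QVX, QVY, QWX, RTX, RVY, RWX, RWY, SUV, SUY, TUW, TUX, UVX, UWY

giving chain groups C_0 ≅ Z^10, C_1 ≅ Z^30, C_2 ≅ Z^20.

∂_1: C_1 → C_0 maps an edge to its endpoints' difference, ∂[p,q] = q − p. For instance
  ∂QY = Y − Q.
As a 10×30 matrix over Z this has rank 9, with invariant factors (1,1,1,1,1,1,1,1,1).

Boundary ∂_2: C_2 → C_1 maps a triangle to the signed sum of its edges. For instance
  ∂TUX = UX − TX + TU,
  ∂SUY = UY − SY + SU.
The resulting 30×20 matrix has rank 20, and its Smith normal form has invariant factors (1,1,1,1,1,1,1,1,1,1,1,1,1,1,1,1,1,1,1,2).

Reading off H_k = ker ∂_k / im ∂_{k+1}:

  H_0: rank C_0 − rank ∂_1 = 10 − 9 = 1, and the invariant factors of ∂_1 are all 1, so H_0 ≅ Z.
  H_1: rank ker ∂_1 − rank ∂_2 = (30 − 9) − 20 = 1, and ∂_2 has invariant factor 2 > 1, so H_1 ≅ Z × Z/2.
  H_2: rank ker ∂_2 − rank ∂_3 = (20 − 20) − 0 = 0, and there is no ∂_3, so H_2 ≅ 0.

(K is a triangulation of the Klein bottle.)

H_0 ≅ Z,  H_1 ≅ Z × Z/2,  H_2 = 0.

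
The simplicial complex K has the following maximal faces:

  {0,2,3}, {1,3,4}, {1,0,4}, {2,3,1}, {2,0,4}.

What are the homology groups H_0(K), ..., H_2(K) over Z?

K has 5 vertices, 10 edges, 5 triangles.
rank ∂_0 = 0, rank ∂_1 = 4 ⇒ b_0 = 5 − 0 − 4 = 1; all invariant factors of ∂_1 are 1 so no torsion. So H_0 = Z.
rank ∂_1 = 4, rank ∂_2 = 5 ⇒ b_1 = 10 − 4 − 5 = 1; all invariant factors of ∂_2 are 1 so no torsion. So H_1 = Z.
rank ∂_2 = 5, rank ∂_3 = 0 ⇒ b_2 = 5 − 5 − 0 = 0. So H_2 = 0.

H_0 ≅ Z,  H_1 ≅ Z,  H_2 = 0.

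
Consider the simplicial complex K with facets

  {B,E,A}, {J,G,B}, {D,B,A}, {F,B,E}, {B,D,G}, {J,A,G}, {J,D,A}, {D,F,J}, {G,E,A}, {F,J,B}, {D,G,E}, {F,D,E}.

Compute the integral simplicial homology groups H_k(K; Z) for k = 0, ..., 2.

Order the vertices as A < B < D < E < F < G < J. Listing each simplex with vertices in this order, K has dimension 2 with simplices:

  0-simplices (7): A, B, D, E, F, G, J
  1-simplices (18): AB, AD, AE, AG, AJ, BD, BE, BF, BG, BJ, DE, DF, DG, DJ, EF, EG, FJ, GJ
  2-simplices (12): ABD, ABE, ADJ, AEG, AGJ, BDG, BEF, BFJ, BGJ, DEF, DEG, DFJ

so the chain groups are C_0 ≅ Z^7, C_1 ≅ Z^18, C_2 ≅ Z^12.

The boundary map ∂_1: C_1 → C_0 sends each edge [p,q] (with p < q) to q − p. For instance
  ∂AG = G − A.
As a 7×18 matrix over Z this has rank 6, with invariant factors (1,1,1,1,1,1).

The boundary map ∂_2: C_2 → C_1 maps a triangle to the signed sum of its edges. For instance
  ∂ADJ = DJ − AJ + AD,
  ∂BEF = EF − BF + BE.
The resulting 18×12 matrix has rank 12, and its Smith normal form has invariant factors (1,1,1,1,1,1,1,1,1,1,1,2).

From H_k ≅ ker(∂_k) / im(∂_{k+1}) we obtain:

  H_0: rank C_0 − rank ∂_1 = 7 − 6 = 1, and the invariant factors of ∂_1 are all 1, so H_0 = Z.
  H_1: rank ker ∂_1 − rank ∂_2 = (18 − 6) − 12 = 0, and ∂_2 has invariant factor 2 > 1, so H_1 = Z/2.
  H_2: rank ker ∂_2 − rank ∂_3 = (12 − 12) − 0 = 0, and there is no ∂_3, so H_2 = 0.

H_0 ≅ Z,  H_1 ≅ Z/2,  H_2 = 0.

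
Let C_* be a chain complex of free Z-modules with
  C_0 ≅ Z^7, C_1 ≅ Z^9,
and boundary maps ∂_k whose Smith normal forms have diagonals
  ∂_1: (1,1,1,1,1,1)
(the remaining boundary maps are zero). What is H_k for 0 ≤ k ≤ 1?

H_0: b_0 = 7 − 0 − 6 = 1; torsion from ∂_1 factors > 1: none. So H_0 ≅ Z.
H_1: b_1 = 9 − 6 − 0 = 3; torsion from ∂_2 factors > 1: none. So H_1 ≅ Z^3.

H_0 ≅ Z,  H_1 ≅ Z^3.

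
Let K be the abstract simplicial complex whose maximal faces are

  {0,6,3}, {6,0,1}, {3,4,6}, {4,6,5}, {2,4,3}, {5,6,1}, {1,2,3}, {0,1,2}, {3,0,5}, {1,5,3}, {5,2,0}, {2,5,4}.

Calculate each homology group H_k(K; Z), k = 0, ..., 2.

Take the total order 0 < 1 < 2 < 3 < 4 < 5 < 6 on the vertex set. Then K (dimension 2) consists of the simplices:

  0-simplices (7): [0], [1], [2], [3], [4], [5], [6]
  1-simplices (18): [0,1], [0,2], [0,3], [0,5], [0,6], [1,2], [1,3], [1,5], [1,6], [2,3], [2,4], [2,5], [3,4], [3,5], [3,6], [4,5], [4,6], [5,6]
  2-simplices (12): [0,1,2], [0,1,6], [0,2,5], [0,3,5], [0,3,6], [1,2,3], [1,3,5], [1,5,6], [2,3,4], [2,4,5], [3,4,6], [4,5,6]

giving chain groups C_0 ≅ Z^7, C_1 ≅ Z^18, C_2 ≅ Z^12.

∂_1: C_1 → C_0 is given by ∂[p,q] = [q] − [p].
The resulting 7×18 matrix has rank 6, and its Smith normal form has invariant factors (1,1,1,1,1,1).

The boundary map ∂_2: C_2 → C_1 sends each 2-simplex [p,q,r] to [q,r] − [p,r] + [p,q]. For instance
  ∂[2,4,5] = [4,5] − [2,5] + [2,4],
  ∂[1,5,6] = [5,6] − [1,6] + [1,5].
This gives a 18×12 integer matrix of rank 12; reducing to Smith normal form yields diagonal entries (1,1,1,1,1,1,1,1,1,1,1,2).

Reading off H_k = ker ∂_k / im ∂_{k+1}:

  H_0: rank C_0 − rank ∂_1 = 7 − 6 = 1, and the invariant factors of ∂_1 are all 1, so H_0 = Z.
  H_1: rank ker ∂_1 − rank ∂_2 = (18 − 6) − 12 = 0, and ∂_2 has invariant factor 2 > 1, so H_1 = Z/2Z.
  H_2: rank ker ∂_2 − rank ∂_3 = (12 − 12) − 0 = 0, and there is no ∂_3, so H_2 = 0.

(K is a triangulation of the real projective plane RP^2.)

H_0 = Z,  H_1 = Z/2Z,  H_2 = 0.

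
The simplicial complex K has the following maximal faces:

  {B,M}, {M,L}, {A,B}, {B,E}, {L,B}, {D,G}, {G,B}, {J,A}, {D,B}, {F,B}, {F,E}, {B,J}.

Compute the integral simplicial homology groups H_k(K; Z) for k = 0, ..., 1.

H_0 ≅ Z,  H_1 ≅ Z^4.

Fix the vertex order A < B < D < E < F < G < J < L < M and write every simplex with vertices in increasing order. Then dim K = 1 and the simplices of K are:

  0-simplices (9): A, B, D, E, F, G, J, L, M
  1-simplices (12): AB, AJ, BD, BE, BF, BG, BJ, BL, BM, DG, EF, LM

so the chain groups are C_0 ≅ Z^9, C_1 ≅ Z^12.

∂_1: C_1 → C_0 maps an edge to its endpoints' difference, ∂[p,q] = q − p.
As a 9×12 matrix over Z this has rank 8, with invariant factors (1,1,1,1,1,1,1,1).

Reading off H_k = ker ∂_k / im ∂_{k+1}:

  H_0: rank C_0 − rank ∂_1 = 9 − 8 = 1, and the invariant factors of ∂_1 are all 1, so H_0 = Z.
  H_1: rank ker ∂_1 − rank ∂_2 = (12 − 8) − 0 = 4, and there is no ∂_2, so H_1 = Z^4.

As a check, the Euler characteristic is 9 − 12 = -3, which agrees with 1 − 4 = -3.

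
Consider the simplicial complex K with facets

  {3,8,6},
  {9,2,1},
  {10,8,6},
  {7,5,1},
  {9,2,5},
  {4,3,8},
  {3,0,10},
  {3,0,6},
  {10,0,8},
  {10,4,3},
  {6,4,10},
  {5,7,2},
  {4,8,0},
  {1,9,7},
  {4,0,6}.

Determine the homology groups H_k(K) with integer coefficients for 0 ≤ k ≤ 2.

H_0 ≅ Z^2,  H_1 ≅ Z ⊕ Z/2,  H_2 = 0.

Fix the vertex order 0 < 1 < 2 < 3 < 4 < 5 < 6 < 7 < 8 < 9 < 10 and write every simplex with vertices in increasing order. Then dim K = 2 and the simplices of K are:

  0-simplices (11): [0], [1], [2], [3], [4], [5], [6], [7], [8], [9], [10]
  1-simplices (25): (25 of them)
  2-simplices (15): [0,3,6], [0,3,10], [0,4,6], [0,4,8], [0,8,10], [1,2,9], [1,5,7], [1,7,9], [2,5,7], [2,5,9], [3,4,8], [3,4,10], [3,6,8], [4,6,10], [6,8,10]

Hence C_0 ≅ Z^11, C_1 ≅ Z^25, C_2 ≅ Z^15.

Boundary ∂_1: C_1 → C_0 maps an edge to its endpoints' difference, ∂[p,q] = q − p. For instance
  ∂[1,9] = [9] − [1].
This gives a 11×25 integer matrix of rank 9; reducing to Smith normal form yields diagonal entries (1,1,1,1,1,1,1,1,1).

Boundary ∂_2: C_2 → C_1 maps a triangle to the signed sum of its edges. For instance
  ∂[3,6,8] = [6,8] − [3,8] + [3,6],
  ∂[4,6,10] = [6,10] − [4,10] + [4,6].
As a 25×15 matrix over Z this has rank 15, with invariant factors (1,1,1,1,1,1,1,1,1,1,1,1,1,1,2).

Now H_k = ker ∂_k / im ∂_{k+1}, so:

  H_0: rank C_0 − rank ∂_1 = 11 − 9 = 2, and the invariant factors of ∂_1 are all 1, so H_0 = Z^2.
  H_1: rank ker ∂_1 − rank ∂_2 = (25 − 9) − 15 = 1, and ∂_2 has invariant factor 2 > 1, so H_1 = Z ⊕ Z/2.
  H_2: rank ker ∂_2 − rank ∂_3 = (15 − 15) − 0 = 0, and there is no ∂_3, so H_2 = 0.

As a check, the Euler characteristic is 11 − 25 + 15 = 1, which agrees with 2 − 1 + 0 = 1.
(K is a triangulation of the disjoint union of the Möbius band and the real projective plane RP^2.)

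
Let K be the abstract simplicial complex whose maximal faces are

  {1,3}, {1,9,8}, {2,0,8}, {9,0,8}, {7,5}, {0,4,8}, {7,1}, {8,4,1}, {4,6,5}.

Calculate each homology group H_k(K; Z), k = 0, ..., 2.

We work with the vertex ordering 0 < 1 < 2 < 3 < 4 < 5 < 6 < 7 < 8 < 9. The simplices of K, each written with vertices in increasing order, are:

  0-simplices (10): [0], [1], [2], [3], [4], [5], [6], [7], [8], [9]
  1-simplices (16): [0,2], [0,4], [0,8], [0,9], [1,3], [1,4], [1,7], [1,8], [1,9], [2,8], [4,5], [4,6], [4,8], [5,6], [5,7], [8,9]
  2-simplices (6): [0,2,8], [0,4,8], [0,8,9], [1,4,8], [1,8,9], [4,5,6]

so the chain groups are C_0 ≅ Z^10, C_1 ≅ Z^16, C_2 ≅ Z^6.

Boundary ∂_1: C_1 → C_0 maps an edge to its endpoints' difference, ∂[p,q] = q − p. For instance
  ∂[8,9] = [9] − [8].
The 10×16 boundary matrix has rank 9 and Smith normal form diag(1,1,1,1,1,1,1,1,1).

∂_2: C_2 → C_1 sends each 2-simplex [p,q,r] to [q,r] − [p,r] + [p,q]. For instance
  ∂[1,8,9] = [8,9] − [1,9] + [1,8],
  ∂[0,2,8] = [2,8] − [0,8] + [0,2].
This gives a 16×6 integer matrix of rank 6; reducing to Smith normal form yields diagonal entries (1,1,1,1,1,1).

From H_k ≅ ker(∂_k) / im(∂_{k+1}) we obtain:

  H_0: rank C_0 − rank ∂_1 = 10 − 9 = 1, and the invariant factors of ∂_1 are all 1, so H_0 = Z.
  H_1: rank ker ∂_1 − rank ∂_2 = (16 − 9) − 6 = 1, and the invariant factors of ∂_2 are all 1, so H_1 = Z.
  H_2: rank ker ∂_2 − rank ∂_3 = (6 − 6) − 0 = 0, and there is no ∂_3, so H_2 = 0.

H_0 = Z,  H_1 = Z,  H_2 = 0.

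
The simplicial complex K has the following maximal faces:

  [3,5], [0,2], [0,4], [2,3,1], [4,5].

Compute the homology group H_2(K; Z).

H_2 = 0.

Fix the vertex order 0 < 1 < 2 < 3 < 4 < 5 and write every simplex with vertices in increasing order. Then dim K = 2 and the simplices of K are:

  0-simplices (6): [0], [1], [2], [3], [4], [5]
  1-simplices (7): [0,2], [0,4], [1,2], [1,3], [2,3], [3,5], [4,5]
  2-simplices (1): [1,2,3]

so the chain groups are C_0 ≅ Z^6, C_1 ≅ Z^7, C_2 ≅ Z^1.

The boundary map ∂_1: C_1 → C_0 maps an edge to its endpoints' difference, ∂[p,q] = q − p.
As a 6×7 matrix over Z this has rank 5, with invariant factors (1,1,1,1,1).

The boundary map ∂_2: C_2 → C_1 sends each 2-simplex [p,q,r] to [q,r] − [p,r] + [p,q]. For instance
  ∂[1,2,3] = [2,3] − [1,3] + [1,2].
As a 7×1 matrix over Z this has rank 1, with invariant factors (1).

Computing H_k = (kernel of ∂_k) / (image of ∂_{k+1}):

  H_2: rank ker ∂_2 − rank ∂_3 = (1 − 1) − 0 = 0, and there is no ∂_3, so H_2 = 0.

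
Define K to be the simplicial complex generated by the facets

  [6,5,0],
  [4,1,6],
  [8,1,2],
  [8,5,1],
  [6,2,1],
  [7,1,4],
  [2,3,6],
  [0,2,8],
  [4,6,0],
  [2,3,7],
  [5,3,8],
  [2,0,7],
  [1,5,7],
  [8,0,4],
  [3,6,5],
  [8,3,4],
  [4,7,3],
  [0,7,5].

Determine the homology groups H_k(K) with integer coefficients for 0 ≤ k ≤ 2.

H_0 ≅ Z,  H_1 ≅ Z^2,  H_2 ≅ Z.

Fix the vertex order 0 < 1 < 2 < 3 < 4 < 5 < 6 < 7 < 8 and write every simplex with vertices in increasing order. Then dim K = 2 and the simplices of K are:

  0-simplices (9): [0], [1], [2], [3], [4], [5], [6], [7], [8]
  1-simplices (27): (27 of them)
  2-simplices (18): [0,2,7], [0,2,8], [0,4,6], [0,4,8], [0,5,6], [0,5,7], [1,2,6], [1,2,8], [1,4,6], [1,4,7], [1,5,7], [1,5,8], [2,3,6], [2,3,7], [3,4,7], [3,4,8], [3,5,6], [3,5,8]

giving chain groups C_0 ≅ Z^9, C_1 ≅ Z^27, C_2 ≅ Z^18.

∂_1: C_1 → C_0 is given by ∂[p,q] = [q] − [p].
As a 9×27 matrix over Z this has rank 8, with invariant factors (1,1,1,1,1,1,1,1).

The boundary map ∂_2: C_2 → C_1 maps a triangle to the signed sum of its edges. For instance
  ∂[0,2,8] = [2,8] − [0,8] + [0,2],
  ∂[2,3,6] = [3,6] − [2,6] + [2,3].
This gives a 27×18 integer matrix of rank 17; reducing to Smith normal form yields diagonal entries (1,1,1,1,1,1,1,1,1,1,1,1,1,1,1,1,1).

Computing H_k = (kernel of ∂_k) / (image of ∂_{k+1}):

  H_0: rank C_0 − rank ∂_1 = 9 − 8 = 1, and the invariant factors of ∂_1 are all 1, so H_0 ≅ Z.
  H_1: rank ker ∂_1 − rank ∂_2 = (27 − 8) − 17 = 2, and the invariant factors of ∂_2 are all 1, so H_1 ≅ Z^2.
  H_2: rank ker ∂_2 − rank ∂_3 = (18 − 17) − 0 = 1, and there is no ∂_3, so H_2 ≅ Z.

(K is a triangulation of the torus T^2.)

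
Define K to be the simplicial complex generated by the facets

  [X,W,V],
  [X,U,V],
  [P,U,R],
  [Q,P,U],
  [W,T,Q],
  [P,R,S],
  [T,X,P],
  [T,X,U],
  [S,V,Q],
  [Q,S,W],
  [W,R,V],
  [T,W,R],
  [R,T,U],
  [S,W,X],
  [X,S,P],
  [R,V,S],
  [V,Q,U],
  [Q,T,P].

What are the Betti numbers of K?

K has 9 vertices, 27 edges, 18 triangles.
rank ∂_0 = 0, rank ∂_1 = 8 ⇒ b_0 = 9 − 0 − 8 = 1; all invariant factors of ∂_1 are 1 so no torsion. So H_0 = Z.
rank ∂_1 = 8, rank ∂_2 = 18 ⇒ b_1 = 27 − 8 − 18 = 1; ∂_2 has invariant factor(s) [2] giving torsion. So H_1 = Z ⊕ Z/2Z.
rank ∂_2 = 18, rank ∂_3 = 0 ⇒ b_2 = 18 − 18 − 0 = 0. So H_2 = 0.

b_0 = 1, b_1 = 1, b_2 = 0.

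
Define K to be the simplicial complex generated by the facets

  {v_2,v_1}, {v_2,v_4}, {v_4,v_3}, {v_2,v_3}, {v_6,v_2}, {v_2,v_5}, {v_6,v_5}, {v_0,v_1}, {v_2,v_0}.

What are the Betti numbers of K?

K has 7 vertices, 9 edges.
rank ∂_0 = 0, rank ∂_1 = 6 ⇒ b_0 = 7 − 0 − 6 = 1; all invariant factors of ∂_1 are 1 so no torsion. So H_0 = Z.
rank ∂_1 = 6, rank ∂_2 = 0 ⇒ b_1 = 9 − 6 − 0 = 3. So H_1 = Z^3.

b_0 = 1, b_1 = 3.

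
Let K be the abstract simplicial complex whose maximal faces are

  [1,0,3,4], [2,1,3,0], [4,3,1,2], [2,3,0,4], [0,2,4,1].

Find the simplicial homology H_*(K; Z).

H_0 ≅ Z,  H_1 = 0,  H_2 = 0,  H_3 ≅ Z.

We work with the vertex ordering 0 < 1 < 2 < 3 < 4. The simplices of K, each written with vertices in increasing order, are:

  0-simplices (5): [0], [1], [2], [3], [4]
  1-simplices (10): [0,1], [0,2], [0,3], [0,4], [1,2], [1,3], [1,4], [2,3], [2,4], [3,4]
  2-simplices (10): [0,1,2], [0,1,3], [0,1,4], [0,2,3], [0,2,4], [0,3,4], [1,2,3], [1,2,4], [1,3,4], [2,3,4]
  3-simplices (5): [0,1,2,3], [0,1,2,4], [0,1,3,4], [0,2,3,4], [1,2,3,4]

so the chain groups are C_0 ≅ Z^5, C_1 ≅ Z^10, C_2 ≅ Z^10, C_3 ≅ Z^5.

Boundary ∂_1: C_1 → C_0 maps an edge to its endpoints' difference, ∂[p,q] = q − p. For instance
  ∂[0,3] = [3] − [0].
The resulting 5×10 matrix has rank 4, and its Smith normal form has invariant factors (1,1,1,1).

The boundary map ∂_2: C_2 → C_1 maps a triangle to the signed sum of its edges. For instance
  ∂[0,3,4] = [3,4] − [0,4] + [0,3],
  ∂[2,3,4] = [3,4] − [2,4] + [2,3].
The resulting 10×10 matrix has rank 6, and its Smith normal form has invariant factors (1,1,1,1,1,1).

The boundary map ∂_3: C_3 → C_2 sends each 3-simplex σ to the alternating sum Σ_i (−1)^i (σ with its i-th vertex removed). For instance
  ∂[0,1,2,3] = [1,2,3] − [0,2,3] + [0,1,3] − [0,1,2],
  ∂[1,2,3,4] = [2,3,4] − [1,3,4] + [1,2,4] − [1,2,3].
As a 10×5 matrix over Z this has rank 4, with invariant factors (1,1,1,1).

From H_k ≅ ker(∂_k) / im(∂_{k+1}) we obtain:

  H_0: rank C_0 − rank ∂_1 = 5 − 4 = 1, and the invariant factors of ∂_1 are all 1, so H_0 = Z.
  H_1: rank ker ∂_1 − rank ∂_2 = (10 − 4) − 6 = 0, and the invariant factors of ∂_2 are all 1, so H_1 = 0.
  H_2: rank ker ∂_2 − rank ∂_3 = (10 − 6) − 4 = 0, and the invariant factors of ∂_3 are all 1, so H_2 = 0.
  H_3: rank ker ∂_3 − rank ∂_4 = (5 − 4) − 0 = 1, and there is no ∂_4, so H_3 = Z.

(K is a triangulation of the 3-sphere S^3.)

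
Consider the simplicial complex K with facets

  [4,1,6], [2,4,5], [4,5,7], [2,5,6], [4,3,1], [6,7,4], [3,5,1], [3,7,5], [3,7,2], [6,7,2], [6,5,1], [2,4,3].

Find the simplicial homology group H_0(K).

Order the vertices as 1 < 2 < 3 < 4 < 5 < 6 < 7. Listing each simplex with vertices in this order, K has dimension 2 with simplices:

  0-simplices (7): [1], [2], [3], [4], [5], [6], [7]
  1-simplices (18): [1,3], [1,4], [1,5], [1,6], [2,3], [2,4], [2,5], [2,6], [2,7], [3,4], [3,5], [3,7], [4,5], [4,6], [4,7], [5,6], [5,7], [6,7]
  2-simplices (12): [1,3,4], [1,3,5], [1,4,6], [1,5,6], [2,3,4], [2,3,7], [2,4,5], [2,5,6], [2,6,7], [3,5,7], [4,5,7], [4,6,7]

Hence C_0 ≅ Z^7, C_1 ≅ Z^18, C_2 ≅ Z^12.

Boundary ∂_1: C_1 → C_0 is given by ∂[p,q] = [q] − [p].
As a 7×18 matrix over Z this has rank 6, with invariant factors (1,1,1,1,1,1).

Boundary ∂_2: C_2 → C_1 maps a triangle to the signed sum of its edges. For instance
  ∂[4,6,7] = [6,7] − [4,7] + [4,6],
  ∂[2,3,4] = [3,4] − [2,4] + [2,3].
As a 18×12 matrix over Z this has rank 12, with invariant factors (1,1,1,1,1,1,1,1,1,1,1,2).

Computing H_k = (kernel of ∂_k) / (image of ∂_{k+1}):

  H_0: rank C_0 − rank ∂_1 = 7 − 6 = 1, and the invariant factors of ∂_1 are all 1, so H_0 = Z.

H_0 ≅ Z.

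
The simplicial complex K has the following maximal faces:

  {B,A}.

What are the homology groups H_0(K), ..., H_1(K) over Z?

H_0 = Z,  H_1 = 0.

Take the total order A < B on the vertex set. Then K (dimension 1) consists of the simplices:

  0-simplices (2): A, B
  1-simplices (1): AB

so the chain groups are C_0 ≅ Z^2, C_1 ≅ Z^1.

∂_1: C_1 → C_0 sends each edge [p,q] (with p < q) to q − p.
The resulting 2×1 matrix has rank 1, and its Smith normal form has invariant factors (1).

Computing H_k = (kernel of ∂_k) / (image of ∂_{k+1}):

  H_0: rank C_0 − rank ∂_1 = 2 − 1 = 1, and the invariant factors of ∂_1 are all 1, so H_0 ≅ Z.
  H_1: rank ker ∂_1 − rank ∂_2 = (1 − 1) − 0 = 0, and there is no ∂_2, so H_1 ≅ 0.

(K is a triangulation of the 1-simplex.)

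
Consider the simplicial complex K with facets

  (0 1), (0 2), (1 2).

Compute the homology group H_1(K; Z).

H_1 ≅ Z.

We work with the vertex ordering 0 < 1 < 2. The simplices of K, each written with vertices in increasing order, are:

  0-simplices (3): [0], [1], [2]
  1-simplices (3): [0,1], [0,2], [1,2]

giving chain groups C_0 ≅ Z^3, C_1 ≅ Z^3.

∂_1: C_1 → C_0 is given by ∂[p,q] = [q] − [p]. For instance
  ∂[0,1] = [1] − [0].
As a 3×3 matrix over Z this has rank 2, with invariant factors (1,1).

Reading off H_k = ker ∂_k / im ∂_{k+1}:

  H_1: rank ker ∂_1 − rank ∂_2 = (3 − 2) − 0 = 1, and there is no ∂_2, so H_1 = Z.

(K is a triangulation of the circle S^1.)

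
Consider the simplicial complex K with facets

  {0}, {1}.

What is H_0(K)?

Order the vertices as 0 < 1. Listing each simplex with vertices in this order, K has dimension 0 with simplices:

  0-simplices (2): [0], [1]

giving chain groups C_0 ≅ Z^2.

Reading off H_k = ker ∂_k / im ∂_{k+1}:

  H_0: rank C_0 − rank ∂_1 = 2 − 0 = 2, and there is no ∂_1, so H_0 = Z^2.

H_0 = Z^2.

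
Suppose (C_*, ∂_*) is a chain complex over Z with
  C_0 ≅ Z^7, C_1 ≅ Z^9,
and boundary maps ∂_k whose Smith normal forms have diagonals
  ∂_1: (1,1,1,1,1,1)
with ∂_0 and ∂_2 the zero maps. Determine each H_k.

H_0: b_0 = 7 − 0 − 6 = 1; torsion from ∂_1 factors > 1: none. So H_0 = Z.
H_1: b_1 = 9 − 6 − 0 = 3; torsion from ∂_2 factors > 1: none. So H_1 = Z^3.

H_0 = Z,  H_1 = Z^3.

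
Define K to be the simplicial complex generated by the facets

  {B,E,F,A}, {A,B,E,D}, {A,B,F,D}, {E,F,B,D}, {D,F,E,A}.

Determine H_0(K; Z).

H_0 = Z.

Fix the vertex order A < B < D < E < F and write every simplex with vertices in increasing order. Then dim K = 3 and the simplices of K are:

  0-simplices (5): A, B, D, E, F
  1-simplices (10): AB, AD, AE, AF, BD, BE, BF, DE, DF, EF
  2-simplices (10): ABD, ABE, ABF, ADE, ADF, AEF, BDE, BDF, BEF, DEF
  3-simplices (5): ABDE, ABDF, ABEF, ADEF, BDEF

Hence C_0 ≅ Z^5, C_1 ≅ Z^10, C_2 ≅ Z^10, C_3 ≅ Z^5.

The boundary map ∂_1: C_1 → C_0 is given by ∂[p,q] = [q] − [p].
The 5×10 boundary matrix has rank 4 and Smith normal form diag(1,1,1,1).

∂_2: C_2 → C_1 maps a triangle to the signed sum of its edges. For instance
  ∂ADF = DF − AF + AD,
  ∂ABF = BF − AF + AB.
The 10×10 boundary matrix has rank 6 and Smith normal form diag(1,1,1,1,1,1).

The boundary map ∂_3: C_3 → C_2 sends each 3-simplex σ to the alternating sum Σ_i (−1)^i (σ with its i-th vertex removed). For instance
  ∂BDEF = DEF − BEF + BDF − BDE,
  ∂ABDF = BDF − ADF + ABF − ABD.
As a 10×5 matrix over Z this has rank 4, with invariant factors (1,1,1,1).

Computing H_k = (kernel of ∂_k) / (image of ∂_{k+1}):

  H_0: rank C_0 − rank ∂_1 = 5 − 4 = 1, and the invariant factors of ∂_1 are all 1, so H_0 ≅ Z.

(K is a triangulation of the 3-sphere S^3.)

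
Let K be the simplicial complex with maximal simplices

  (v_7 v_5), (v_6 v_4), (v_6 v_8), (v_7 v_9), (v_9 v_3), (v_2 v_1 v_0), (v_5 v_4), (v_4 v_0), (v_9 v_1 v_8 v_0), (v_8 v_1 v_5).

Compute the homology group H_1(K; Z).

Fix the vertex order v_0 < v_1 < v_2 < v_3 < v_4 < v_5 < v_6 < v_7 < v_8 < v_9 and write every simplex with vertices in increasing order. Then dim K = 3 and the simplices of K are:

  0-simplices (10): [v_0], [v_1], [v_2], [v_3], [v_4], [v_5], [v_6], [v_7], [v_8], [v_9]
  1-simplices (17): (17 of them)
  2-simplices (6): [v_0,v_1,v_2], [v_0,v_1,v_8], [v_0,v_1,v_9], [v_0,v_8,v_9], [v_1,v_5,v_8], [v_1,v_8,v_9]
  3-simplices (1): [v_0,v_1,v_8,v_9]

Hence C_0 ≅ Z^10, C_1 ≅ Z^17, C_2 ≅ Z^6, C_3 ≅ Z^1.

Boundary ∂_1: C_1 → C_0 sends each edge [p,q] (with p < q) to q − p.
The 10×17 boundary matrix has rank 9 and Smith normal form diag(1,1,1,1,1,1,1,1,1).

∂_2: C_2 → C_1 acts by ∂[p,q,r] = [q,r] − [p,r] + [p,q]. For instance
  ∂[v_0,v_1,v_9] = [v_1,v_9] − [v_0,v_9] + [v_0,v_1],
  ∂[v_1,v_5,v_8] = [v_5,v_8] − [v_1,v_8] + [v_1,v_5].
The 17×6 boundary matrix has rank 5 and Smith normal form diag(1,1,1,1,1).

The boundary map ∂_3: C_3 → C_2 sends each 3-simplex σ to the alternating sum Σ_i (−1)^i (σ with its i-th vertex removed). For instance
  ∂[v_0,v_1,v_8,v_9] = [v_1,v_8,v_9] − [v_0,v_8,v_9] + [v_0,v_1,v_9] − [v_0,v_1,v_8].
As a 6×1 matrix over Z this has rank 1, with invariant factors (1).

Computing H_k = (kernel of ∂_k) / (image of ∂_{k+1}):

  H_1: rank ker ∂_1 − rank ∂_2 = (17 − 9) − 5 = 3, and the invariant factors of ∂_2 are all 1, so H_1 ≅ Z^3.

H_1 = Z^3.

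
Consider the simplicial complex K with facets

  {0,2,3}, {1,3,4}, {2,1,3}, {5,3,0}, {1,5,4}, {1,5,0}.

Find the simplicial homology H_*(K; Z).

H_0 ≅ Z,  H_1 ≅ Z,  H_2 = 0.

Order the vertices as 0 < 1 < 2 < 3 < 4 < 5. Listing each simplex with vertices in this order, K has dimension 2 with simplices:

  0-simplices (6): [0], [1], [2], [3], [4], [5]
  1-simplices (12): [0,1], [0,2], [0,3], [0,5], [1,2], [1,3], [1,4], [1,5], [2,3], [3,4], [3,5], [4,5]
  2-simplices (6): [0,1,5], [0,2,3], [0,3,5], [1,2,3], [1,3,4], [1,4,5]

giving chain groups C_0 ≅ Z^6, C_1 ≅ Z^12, C_2 ≅ Z^6.

The boundary map ∂_1: C_1 → C_0 is given by ∂[p,q] = [q] − [p].
The 6×12 boundary matrix has rank 5 and Smith normal form diag(1,1,1,1,1).

The boundary map ∂_2: C_2 → C_1 maps a triangle to the signed sum of its edges. For instance
  ∂[0,1,5] = [1,5] − [0,5] + [0,1],
  ∂[1,4,5] = [4,5] − [1,5] + [1,4].
This gives a 12×6 integer matrix of rank 6; reducing to Smith normal form yields diagonal entries (1,1,1,1,1,1).

Reading off H_k = ker ∂_k / im ∂_{k+1}:

  H_0: rank C_0 − rank ∂_1 = 6 − 5 = 1, and the invariant factors of ∂_1 are all 1, so H_0 = Z.
  H_1: rank ker ∂_1 − rank ∂_2 = (12 − 5) − 6 = 1, and the invariant factors of ∂_2 are all 1, so H_1 = Z.
  H_2: rank ker ∂_2 − rank ∂_3 = (6 − 6) − 0 = 0, and there is no ∂_3, so H_2 = 0.

As a check, the Euler characteristic is 6 − 12 + 6 = 0, which agrees with 1 − 1 + 0 = 0.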